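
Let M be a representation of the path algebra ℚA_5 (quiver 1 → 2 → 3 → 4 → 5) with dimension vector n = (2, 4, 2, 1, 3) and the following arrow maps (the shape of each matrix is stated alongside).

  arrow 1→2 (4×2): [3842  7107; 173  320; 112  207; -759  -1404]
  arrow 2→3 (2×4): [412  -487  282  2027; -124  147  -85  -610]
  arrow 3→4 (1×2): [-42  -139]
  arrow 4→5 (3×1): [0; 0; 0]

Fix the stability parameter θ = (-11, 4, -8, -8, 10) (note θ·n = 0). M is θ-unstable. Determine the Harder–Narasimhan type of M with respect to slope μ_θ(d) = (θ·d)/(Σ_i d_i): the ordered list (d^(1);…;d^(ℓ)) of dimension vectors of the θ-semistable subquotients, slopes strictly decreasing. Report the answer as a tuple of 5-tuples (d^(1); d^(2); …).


Barcode: M ≅ I[1,3], I[1,4], I[2,2]^2, I[5,5]^3. HN layers by μ_θ (5 steps, strictly decreasing):
  μ^(1)=10; μ^(2)=4; μ^(3)=-2; μ^(4)=-4; μ^(5)=-11

((0, 0, 0, 0, 3); (0, 2, 0, 0, 0); (0, 1, 1, 0, 0); (0, 1, 1, 1, 0); (2, 0, 0, 0, 0))


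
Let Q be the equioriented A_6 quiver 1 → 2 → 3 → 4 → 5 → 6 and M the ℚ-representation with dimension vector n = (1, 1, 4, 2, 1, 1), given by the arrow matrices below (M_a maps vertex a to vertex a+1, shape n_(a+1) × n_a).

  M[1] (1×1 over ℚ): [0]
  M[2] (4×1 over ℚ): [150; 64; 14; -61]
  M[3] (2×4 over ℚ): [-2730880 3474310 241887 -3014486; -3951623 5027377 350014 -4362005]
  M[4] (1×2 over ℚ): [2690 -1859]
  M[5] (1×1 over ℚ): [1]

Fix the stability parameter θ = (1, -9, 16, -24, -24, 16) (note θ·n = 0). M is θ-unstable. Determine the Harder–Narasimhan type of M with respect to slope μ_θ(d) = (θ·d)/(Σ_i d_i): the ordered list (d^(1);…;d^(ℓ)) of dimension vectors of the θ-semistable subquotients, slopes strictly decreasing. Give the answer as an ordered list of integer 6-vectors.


Via rank(M_{q-1}∘⋯∘M_p): M ≅ I[1,1], I[2,6], I[3,3]^2, I[3,4].
μ_θ-semistable layers: μ^(1)=16; μ^(2)=1; μ^(3)=-4; μ^(4)=-41/4

((0, 0, 2, 0, 0, 1); (1, 0, 0, 0, 0, 0); (0, 0, 1, 1, 0, 0); (0, 1, 1, 1, 1, 0))


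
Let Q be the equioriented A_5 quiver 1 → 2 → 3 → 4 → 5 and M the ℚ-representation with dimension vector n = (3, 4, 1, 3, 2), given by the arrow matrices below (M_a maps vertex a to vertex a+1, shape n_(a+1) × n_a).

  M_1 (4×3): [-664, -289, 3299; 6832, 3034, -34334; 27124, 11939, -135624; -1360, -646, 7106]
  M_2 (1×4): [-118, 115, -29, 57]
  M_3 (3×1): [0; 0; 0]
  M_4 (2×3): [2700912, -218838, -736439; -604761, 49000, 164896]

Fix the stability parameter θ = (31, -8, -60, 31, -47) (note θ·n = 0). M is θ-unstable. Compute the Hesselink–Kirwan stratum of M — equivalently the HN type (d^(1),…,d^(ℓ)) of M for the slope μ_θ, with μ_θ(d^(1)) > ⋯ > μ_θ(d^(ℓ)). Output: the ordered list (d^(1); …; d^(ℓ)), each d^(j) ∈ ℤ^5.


Barcode: M ≅ I[1,1], I[1,2], I[1,3], I[2,2]^2, I[4,4], I[4,5]^2. HN layers by μ_θ (4 steps, strictly decreasing):
  μ^(1)=31; μ^(2)=23/2; μ^(3)=-8; μ^(4)=-37/3

((1, 0, 0, 1, 0); (1, 1, 0, 0, 0); (0, 2, 0, 2, 2); (1, 1, 1, 0, 0))


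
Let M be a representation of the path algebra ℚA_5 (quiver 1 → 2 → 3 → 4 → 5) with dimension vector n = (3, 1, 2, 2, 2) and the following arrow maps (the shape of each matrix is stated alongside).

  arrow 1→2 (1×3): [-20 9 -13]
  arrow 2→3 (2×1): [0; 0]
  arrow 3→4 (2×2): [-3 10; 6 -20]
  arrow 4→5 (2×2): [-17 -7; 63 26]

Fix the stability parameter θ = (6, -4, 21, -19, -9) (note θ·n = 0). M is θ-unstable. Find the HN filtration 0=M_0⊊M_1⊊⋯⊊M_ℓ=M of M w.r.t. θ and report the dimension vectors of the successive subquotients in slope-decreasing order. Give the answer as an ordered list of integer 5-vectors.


Via rank(M_{q-1}∘⋯∘M_p): M ≅ I[1,1]^2, I[1,2], I[3,3], I[3,5], I[4,5].
μ_θ-semistable layers: μ^(1)=21; μ^(2)=6; μ^(3)=1; μ^(4)=-7/3; μ^(5)=-9; μ^(6)=-19

((0, 0, 1, 0, 0); (2, 0, 0, 0, 0); (1, 1, 0, 0, 0); (0, 0, 1, 1, 1); (0, 0, 0, 0, 1); (0, 0, 0, 1, 0))


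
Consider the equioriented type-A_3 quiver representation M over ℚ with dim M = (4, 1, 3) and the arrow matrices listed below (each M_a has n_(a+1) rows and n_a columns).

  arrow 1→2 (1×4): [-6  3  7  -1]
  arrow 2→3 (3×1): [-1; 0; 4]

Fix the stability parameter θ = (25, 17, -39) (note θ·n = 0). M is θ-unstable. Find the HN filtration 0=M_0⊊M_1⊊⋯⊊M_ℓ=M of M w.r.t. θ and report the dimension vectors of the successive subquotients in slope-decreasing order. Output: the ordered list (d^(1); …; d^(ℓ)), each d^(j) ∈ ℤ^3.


Interval decomposition of M: I[1,1]^3, I[1,3], I[3,3]^2.
HN type (ℓ=3): μ^(1)=25; μ^(2)=1; μ^(3)=-39

((3, 0, 0); (1, 1, 1); (0, 0, 2))


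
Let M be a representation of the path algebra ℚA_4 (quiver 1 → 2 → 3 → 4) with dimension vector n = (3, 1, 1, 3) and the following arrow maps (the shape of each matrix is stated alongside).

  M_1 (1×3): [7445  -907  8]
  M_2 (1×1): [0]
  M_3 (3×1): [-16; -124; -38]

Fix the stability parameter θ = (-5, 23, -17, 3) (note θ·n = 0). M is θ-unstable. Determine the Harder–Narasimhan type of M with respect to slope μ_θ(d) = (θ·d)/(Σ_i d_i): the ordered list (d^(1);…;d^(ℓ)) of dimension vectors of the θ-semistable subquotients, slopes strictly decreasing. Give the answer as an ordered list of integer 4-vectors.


Via rank(M_{q-1}∘⋯∘M_p): M ≅ I[1,1]^2, I[1,2], I[3,4], I[4,4]^2.
μ_θ-semistable layers: μ^(1)=23; μ^(2)=3; μ^(3)=-5; μ^(4)=-17

((0, 1, 0, 0); (0, 0, 0, 3); (3, 0, 0, 0); (0, 0, 1, 0))


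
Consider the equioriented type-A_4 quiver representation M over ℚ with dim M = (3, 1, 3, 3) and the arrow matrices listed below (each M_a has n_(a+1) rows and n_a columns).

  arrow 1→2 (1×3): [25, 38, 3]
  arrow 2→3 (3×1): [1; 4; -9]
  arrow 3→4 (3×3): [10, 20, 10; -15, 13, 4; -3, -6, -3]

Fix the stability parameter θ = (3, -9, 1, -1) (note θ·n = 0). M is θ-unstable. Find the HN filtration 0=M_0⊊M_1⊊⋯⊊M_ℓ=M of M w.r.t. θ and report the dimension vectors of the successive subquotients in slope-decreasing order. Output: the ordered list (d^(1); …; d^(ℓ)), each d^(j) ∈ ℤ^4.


Barcode: M ≅ I[1,1]^2, I[1,4], I[3,3], I[3,4], I[4,4]. HN layers by μ_θ (5 steps, strictly decreasing):
  μ^(1)=3; μ^(2)=1; μ^(3)=0; μ^(4)=-1; μ^(5)=-3

((2, 0, 0, 0); (0, 0, 1, 0); (0, 0, 2, 2); (0, 0, 0, 1); (1, 1, 0, 0))


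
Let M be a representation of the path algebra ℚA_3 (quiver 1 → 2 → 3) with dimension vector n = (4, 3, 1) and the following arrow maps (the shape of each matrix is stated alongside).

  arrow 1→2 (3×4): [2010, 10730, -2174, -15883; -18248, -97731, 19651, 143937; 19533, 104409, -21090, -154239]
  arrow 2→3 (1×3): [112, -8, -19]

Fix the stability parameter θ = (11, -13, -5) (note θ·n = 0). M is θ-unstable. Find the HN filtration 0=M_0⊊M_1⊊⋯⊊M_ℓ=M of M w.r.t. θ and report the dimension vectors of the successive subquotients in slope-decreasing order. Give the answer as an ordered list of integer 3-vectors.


Interval decomposition of M: I[1,1], I[1,2]^2, I[1,3].
HN type (ℓ=3): μ^(1)=11; μ^(2)=-1; μ^(3)=-7/3

((1, 0, 0); (2, 2, 0); (1, 1, 1))


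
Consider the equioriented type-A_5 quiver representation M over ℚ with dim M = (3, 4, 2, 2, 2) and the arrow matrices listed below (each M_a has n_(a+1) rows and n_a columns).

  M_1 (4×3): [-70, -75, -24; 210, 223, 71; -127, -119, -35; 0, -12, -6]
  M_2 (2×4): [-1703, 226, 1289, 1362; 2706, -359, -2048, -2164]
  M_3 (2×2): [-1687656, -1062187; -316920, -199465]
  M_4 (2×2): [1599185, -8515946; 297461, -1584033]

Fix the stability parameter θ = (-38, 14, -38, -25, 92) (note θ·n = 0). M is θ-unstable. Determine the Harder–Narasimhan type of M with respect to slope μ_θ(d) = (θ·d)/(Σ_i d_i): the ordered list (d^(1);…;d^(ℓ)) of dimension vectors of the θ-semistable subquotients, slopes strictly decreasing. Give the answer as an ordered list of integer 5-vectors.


Barcode: M ≅ I[1,2], I[1,3], I[1,5], I[2,2], I[4,5]. HN layers by μ_θ (6 steps, strictly decreasing):
  μ^(1)=92; μ^(2)=14; μ^(3)=-12; μ^(4)=-49/3; μ^(5)=-25; μ^(6)=-38

((0, 0, 0, 0, 2); (0, 2, 0, 0, 0); (0, 1, 1, 0, 0); (0, 1, 1, 1, 0); (0, 0, 0, 1, 0); (3, 0, 0, 0, 0))


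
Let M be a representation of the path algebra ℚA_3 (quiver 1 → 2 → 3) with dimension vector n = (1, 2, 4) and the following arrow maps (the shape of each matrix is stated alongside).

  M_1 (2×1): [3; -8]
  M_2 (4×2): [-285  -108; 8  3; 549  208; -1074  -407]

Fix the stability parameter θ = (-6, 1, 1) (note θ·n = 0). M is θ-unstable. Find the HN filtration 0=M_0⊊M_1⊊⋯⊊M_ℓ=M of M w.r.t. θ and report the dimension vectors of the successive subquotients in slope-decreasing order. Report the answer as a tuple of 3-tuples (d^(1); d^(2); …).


Interval decomposition of M: I[1,3], I[2,3], I[3,3]^2.
HN type (ℓ=2): μ^(1)=1; μ^(2)=-6

((0, 2, 4); (1, 0, 0))


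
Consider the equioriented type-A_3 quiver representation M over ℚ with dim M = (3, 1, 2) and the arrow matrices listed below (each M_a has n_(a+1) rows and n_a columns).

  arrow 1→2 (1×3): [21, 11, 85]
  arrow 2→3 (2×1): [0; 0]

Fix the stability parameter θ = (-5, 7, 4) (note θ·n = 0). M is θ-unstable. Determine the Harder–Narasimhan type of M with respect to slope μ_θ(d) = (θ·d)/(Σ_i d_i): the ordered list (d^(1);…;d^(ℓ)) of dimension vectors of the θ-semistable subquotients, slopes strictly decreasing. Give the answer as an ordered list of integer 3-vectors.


Barcode: M ≅ I[1,1]^2, I[1,2], I[3,3]^2. HN layers by μ_θ (3 steps, strictly decreasing):
  μ^(1)=7; μ^(2)=4; μ^(3)=-5

((0, 1, 0); (0, 0, 2); (3, 0, 0))


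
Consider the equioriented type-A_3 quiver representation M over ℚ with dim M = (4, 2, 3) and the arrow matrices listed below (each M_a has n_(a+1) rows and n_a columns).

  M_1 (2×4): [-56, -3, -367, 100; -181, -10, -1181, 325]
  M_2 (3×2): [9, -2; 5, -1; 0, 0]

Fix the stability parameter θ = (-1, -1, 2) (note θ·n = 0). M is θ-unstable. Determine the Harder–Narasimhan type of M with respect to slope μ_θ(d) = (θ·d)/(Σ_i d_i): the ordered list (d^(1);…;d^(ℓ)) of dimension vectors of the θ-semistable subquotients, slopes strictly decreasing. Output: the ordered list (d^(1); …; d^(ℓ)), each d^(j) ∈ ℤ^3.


Interval decomposition of M: I[1,1]^2, I[1,3]^2, I[3,3].
HN type (ℓ=2): μ^(1)=2; μ^(2)=-1

((0, 0, 3); (4, 2, 0))


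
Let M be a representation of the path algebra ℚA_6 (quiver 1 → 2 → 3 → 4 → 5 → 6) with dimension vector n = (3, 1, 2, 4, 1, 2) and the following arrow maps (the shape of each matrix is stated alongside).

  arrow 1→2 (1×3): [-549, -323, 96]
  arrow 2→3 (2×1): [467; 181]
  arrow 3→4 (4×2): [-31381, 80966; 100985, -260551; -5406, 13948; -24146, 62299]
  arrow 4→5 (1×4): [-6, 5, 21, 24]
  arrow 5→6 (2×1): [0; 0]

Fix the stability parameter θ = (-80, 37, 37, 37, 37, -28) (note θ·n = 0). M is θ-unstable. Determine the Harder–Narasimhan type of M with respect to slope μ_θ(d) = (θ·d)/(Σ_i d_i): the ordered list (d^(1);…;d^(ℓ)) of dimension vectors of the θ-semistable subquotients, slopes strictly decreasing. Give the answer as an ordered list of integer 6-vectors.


Barcode: M ≅ I[1,1]^2, I[1,4], I[3,5], I[4,4]^2, I[6,6]^2. HN layers by μ_θ (3 steps, strictly decreasing):
  μ^(1)=37; μ^(2)=-28; μ^(3)=-80

((0, 1, 2, 4, 1, 0); (0, 0, 0, 0, 0, 2); (3, 0, 0, 0, 0, 0))


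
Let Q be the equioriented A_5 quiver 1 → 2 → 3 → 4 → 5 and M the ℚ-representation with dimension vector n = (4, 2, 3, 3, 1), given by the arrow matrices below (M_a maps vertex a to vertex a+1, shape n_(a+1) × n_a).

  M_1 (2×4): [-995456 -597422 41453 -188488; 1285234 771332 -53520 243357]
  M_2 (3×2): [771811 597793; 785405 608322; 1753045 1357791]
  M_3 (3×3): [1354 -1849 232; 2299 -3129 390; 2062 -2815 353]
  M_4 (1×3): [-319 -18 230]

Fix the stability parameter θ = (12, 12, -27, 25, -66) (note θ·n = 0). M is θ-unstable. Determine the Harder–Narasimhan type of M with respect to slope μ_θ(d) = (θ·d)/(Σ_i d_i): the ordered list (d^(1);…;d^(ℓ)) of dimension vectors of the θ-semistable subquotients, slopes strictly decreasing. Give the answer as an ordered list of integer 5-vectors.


Interval decomposition of M: I[1,1]^2, I[1,4], I[1,5], I[3,4].
HN type (ℓ=5): μ^(1)=25; μ^(2)=12; μ^(3)=-1; μ^(4)=-44/5; μ^(5)=-27

((0, 0, 0, 2, 0); (2, 0, 0, 0, 0); (1, 1, 1, 0, 0); (1, 1, 1, 1, 1); (0, 0, 1, 0, 0))


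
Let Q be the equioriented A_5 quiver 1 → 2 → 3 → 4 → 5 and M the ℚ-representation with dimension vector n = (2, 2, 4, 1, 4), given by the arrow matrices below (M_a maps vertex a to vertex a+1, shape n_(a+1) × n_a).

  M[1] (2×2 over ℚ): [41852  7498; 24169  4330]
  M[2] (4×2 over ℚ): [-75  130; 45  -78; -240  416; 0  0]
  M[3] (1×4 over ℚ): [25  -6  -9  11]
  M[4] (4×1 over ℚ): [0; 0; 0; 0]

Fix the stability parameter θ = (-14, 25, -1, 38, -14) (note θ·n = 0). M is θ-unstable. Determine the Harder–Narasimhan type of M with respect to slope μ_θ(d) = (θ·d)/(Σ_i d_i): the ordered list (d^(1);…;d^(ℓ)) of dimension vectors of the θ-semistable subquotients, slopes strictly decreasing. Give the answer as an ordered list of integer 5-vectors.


Via rank(M_{q-1}∘⋯∘M_p): M ≅ I[1,2], I[1,4], I[3,3]^3, I[5,5]^4.
μ_θ-semistable layers: μ^(1)=38; μ^(2)=25; μ^(3)=12; μ^(4)=-1; μ^(5)=-14

((0, 0, 0, 1, 0); (0, 1, 0, 0, 0); (0, 1, 1, 0, 0); (0, 0, 3, 0, 0); (2, 0, 0, 0, 4))


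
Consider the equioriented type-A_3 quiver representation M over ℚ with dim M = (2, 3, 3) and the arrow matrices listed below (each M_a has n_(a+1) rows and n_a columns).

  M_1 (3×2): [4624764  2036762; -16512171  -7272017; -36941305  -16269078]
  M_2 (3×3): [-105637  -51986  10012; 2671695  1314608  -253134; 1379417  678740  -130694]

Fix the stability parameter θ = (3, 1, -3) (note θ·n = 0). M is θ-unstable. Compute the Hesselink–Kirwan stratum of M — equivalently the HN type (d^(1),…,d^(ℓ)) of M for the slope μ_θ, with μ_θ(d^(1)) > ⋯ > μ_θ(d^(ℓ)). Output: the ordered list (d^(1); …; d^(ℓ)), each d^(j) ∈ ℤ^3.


Via rank(M_{q-1}∘⋯∘M_p): M ≅ I[1,3]^2, I[2,2], I[3,3].
μ_θ-semistable layers: μ^(1)=1; μ^(2)=1/3; μ^(3)=-3

((0, 1, 0); (2, 2, 2); (0, 0, 1))


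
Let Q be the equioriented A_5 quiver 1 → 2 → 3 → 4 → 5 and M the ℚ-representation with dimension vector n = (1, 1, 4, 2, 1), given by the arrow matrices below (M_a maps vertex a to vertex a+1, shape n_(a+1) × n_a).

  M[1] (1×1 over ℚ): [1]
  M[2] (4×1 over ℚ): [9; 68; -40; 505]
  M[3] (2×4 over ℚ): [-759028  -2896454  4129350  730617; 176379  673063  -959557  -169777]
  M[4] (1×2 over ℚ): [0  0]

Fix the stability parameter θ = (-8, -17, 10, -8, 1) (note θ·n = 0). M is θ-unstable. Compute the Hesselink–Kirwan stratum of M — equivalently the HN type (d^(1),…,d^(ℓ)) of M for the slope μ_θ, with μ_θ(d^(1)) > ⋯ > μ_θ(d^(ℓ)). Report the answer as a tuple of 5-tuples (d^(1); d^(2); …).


Interval decomposition of M: I[1,4], I[3,3]^2, I[3,4], I[5,5].
HN type (ℓ=3): μ^(1)=10; μ^(2)=1; μ^(3)=-25/2

((0, 0, 2, 0, 0); (0, 0, 2, 2, 1); (1, 1, 0, 0, 0))


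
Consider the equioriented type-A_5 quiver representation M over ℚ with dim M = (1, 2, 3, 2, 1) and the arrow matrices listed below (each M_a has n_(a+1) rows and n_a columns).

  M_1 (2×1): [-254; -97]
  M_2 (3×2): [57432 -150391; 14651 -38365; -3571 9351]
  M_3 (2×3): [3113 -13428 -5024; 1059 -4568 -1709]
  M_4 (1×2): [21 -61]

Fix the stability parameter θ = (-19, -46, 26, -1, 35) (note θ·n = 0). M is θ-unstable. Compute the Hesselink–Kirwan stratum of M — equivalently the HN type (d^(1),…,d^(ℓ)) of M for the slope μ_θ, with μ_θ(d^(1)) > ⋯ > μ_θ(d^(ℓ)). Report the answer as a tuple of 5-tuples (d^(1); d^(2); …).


Barcode: M ≅ I[1,5], I[2,4], I[3,3]. HN layers by μ_θ (5 steps, strictly decreasing):
  μ^(1)=35; μ^(2)=26; μ^(3)=25/2; μ^(4)=-65/2; μ^(5)=-46

((0, 0, 0, 0, 1); (0, 0, 1, 0, 0); (0, 0, 2, 2, 0); (1, 1, 0, 0, 0); (0, 1, 0, 0, 0))


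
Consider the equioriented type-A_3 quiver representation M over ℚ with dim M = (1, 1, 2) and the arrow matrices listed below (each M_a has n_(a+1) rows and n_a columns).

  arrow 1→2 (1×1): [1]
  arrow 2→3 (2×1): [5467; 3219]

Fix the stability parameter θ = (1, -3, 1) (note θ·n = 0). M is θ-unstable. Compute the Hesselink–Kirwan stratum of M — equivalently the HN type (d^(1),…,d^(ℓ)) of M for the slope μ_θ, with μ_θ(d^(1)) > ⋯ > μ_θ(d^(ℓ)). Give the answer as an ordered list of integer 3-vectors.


Via rank(M_{q-1}∘⋯∘M_p): M ≅ I[1,3], I[3,3].
μ_θ-semistable layers: μ^(1)=1; μ^(2)=-1

((0, 0, 2); (1, 1, 0))


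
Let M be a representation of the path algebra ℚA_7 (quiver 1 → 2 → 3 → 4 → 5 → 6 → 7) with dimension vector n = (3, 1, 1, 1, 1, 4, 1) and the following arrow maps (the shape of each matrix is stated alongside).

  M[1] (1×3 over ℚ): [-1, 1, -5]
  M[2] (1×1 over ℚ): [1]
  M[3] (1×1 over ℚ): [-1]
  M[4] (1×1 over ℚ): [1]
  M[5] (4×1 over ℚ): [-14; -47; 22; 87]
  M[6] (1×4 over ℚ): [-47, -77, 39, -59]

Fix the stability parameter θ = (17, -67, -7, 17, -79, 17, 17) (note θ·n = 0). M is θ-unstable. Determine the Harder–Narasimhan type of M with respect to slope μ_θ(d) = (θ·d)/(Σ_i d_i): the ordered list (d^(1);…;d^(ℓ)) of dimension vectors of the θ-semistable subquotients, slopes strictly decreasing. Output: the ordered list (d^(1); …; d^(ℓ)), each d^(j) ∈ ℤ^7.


Interval decomposition of M: I[1,1]^2, I[1,7], I[6,6]^3.
HN type (ℓ=3): μ^(1)=17; μ^(2)=-23; μ^(3)=-25

((2, 0, 0, 0, 0, 4, 1); (0, 0, 1, 1, 1, 0, 0); (1, 1, 0, 0, 0, 0, 0))


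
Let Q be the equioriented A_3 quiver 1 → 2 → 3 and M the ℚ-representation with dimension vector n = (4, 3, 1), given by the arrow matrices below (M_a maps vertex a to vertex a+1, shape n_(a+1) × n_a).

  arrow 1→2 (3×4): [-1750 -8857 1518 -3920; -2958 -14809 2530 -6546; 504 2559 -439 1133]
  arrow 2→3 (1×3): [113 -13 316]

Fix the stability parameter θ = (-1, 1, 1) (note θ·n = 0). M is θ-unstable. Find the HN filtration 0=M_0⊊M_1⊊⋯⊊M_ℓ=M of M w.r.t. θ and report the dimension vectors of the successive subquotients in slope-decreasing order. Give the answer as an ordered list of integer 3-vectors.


Interval decomposition of M: I[1,1], I[1,2]^2, I[1,3].
HN type (ℓ=2): μ^(1)=1; μ^(2)=-1

((0, 3, 1); (4, 0, 0))


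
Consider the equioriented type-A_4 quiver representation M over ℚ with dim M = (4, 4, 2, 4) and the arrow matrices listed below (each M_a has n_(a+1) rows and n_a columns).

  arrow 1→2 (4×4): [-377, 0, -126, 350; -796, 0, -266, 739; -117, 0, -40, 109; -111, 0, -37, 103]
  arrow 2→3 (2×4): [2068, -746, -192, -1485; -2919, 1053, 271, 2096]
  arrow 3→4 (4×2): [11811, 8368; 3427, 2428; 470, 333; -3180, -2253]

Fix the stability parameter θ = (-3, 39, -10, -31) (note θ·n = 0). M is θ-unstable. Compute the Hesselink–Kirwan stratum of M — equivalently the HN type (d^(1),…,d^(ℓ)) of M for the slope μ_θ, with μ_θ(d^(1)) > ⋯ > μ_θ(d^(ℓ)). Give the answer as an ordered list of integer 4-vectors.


Interval decomposition of M: I[1,1], I[1,2]^2, I[1,4], I[2,4], I[4,4]^2.
HN type (ℓ=4): μ^(1)=39; μ^(2)=-2/3; μ^(3)=-3; μ^(4)=-31

((0, 2, 0, 0); (0, 2, 2, 2); (4, 0, 0, 0); (0, 0, 0, 2))


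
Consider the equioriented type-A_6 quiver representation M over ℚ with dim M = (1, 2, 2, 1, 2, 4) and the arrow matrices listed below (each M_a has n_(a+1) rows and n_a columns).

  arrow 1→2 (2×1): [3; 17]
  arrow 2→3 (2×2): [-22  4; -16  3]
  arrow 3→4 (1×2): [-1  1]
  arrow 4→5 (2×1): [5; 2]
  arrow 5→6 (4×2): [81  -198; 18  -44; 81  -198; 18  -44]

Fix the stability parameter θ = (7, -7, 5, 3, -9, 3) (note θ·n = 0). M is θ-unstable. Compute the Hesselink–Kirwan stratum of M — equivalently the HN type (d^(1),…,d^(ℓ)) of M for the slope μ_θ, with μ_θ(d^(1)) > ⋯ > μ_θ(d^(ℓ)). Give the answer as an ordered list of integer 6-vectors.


Barcode: M ≅ I[1,6], I[2,3], I[5,5], I[6,6]^3. HN layers by μ_θ (5 steps, strictly decreasing):
  μ^(1)=5; μ^(2)=3; μ^(3)=-1/5; μ^(4)=-7; μ^(5)=-9

((0, 0, 1, 0, 0, 0); (0, 0, 0, 0, 0, 4); (1, 1, 1, 1, 1, 0); (0, 1, 0, 0, 0, 0); (0, 0, 0, 0, 1, 0))


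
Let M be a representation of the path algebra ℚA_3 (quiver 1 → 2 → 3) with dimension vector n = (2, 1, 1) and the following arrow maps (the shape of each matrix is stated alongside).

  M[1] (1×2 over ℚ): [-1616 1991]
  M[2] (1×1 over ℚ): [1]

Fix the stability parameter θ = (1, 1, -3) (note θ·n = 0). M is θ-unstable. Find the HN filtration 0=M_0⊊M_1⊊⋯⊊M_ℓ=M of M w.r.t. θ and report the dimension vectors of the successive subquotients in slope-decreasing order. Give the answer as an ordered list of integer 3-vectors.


Barcode: M ≅ I[1,1], I[1,3]. HN layers by μ_θ (2 steps, strictly decreasing):
  μ^(1)=1; μ^(2)=-1/3

((1, 0, 0); (1, 1, 1))


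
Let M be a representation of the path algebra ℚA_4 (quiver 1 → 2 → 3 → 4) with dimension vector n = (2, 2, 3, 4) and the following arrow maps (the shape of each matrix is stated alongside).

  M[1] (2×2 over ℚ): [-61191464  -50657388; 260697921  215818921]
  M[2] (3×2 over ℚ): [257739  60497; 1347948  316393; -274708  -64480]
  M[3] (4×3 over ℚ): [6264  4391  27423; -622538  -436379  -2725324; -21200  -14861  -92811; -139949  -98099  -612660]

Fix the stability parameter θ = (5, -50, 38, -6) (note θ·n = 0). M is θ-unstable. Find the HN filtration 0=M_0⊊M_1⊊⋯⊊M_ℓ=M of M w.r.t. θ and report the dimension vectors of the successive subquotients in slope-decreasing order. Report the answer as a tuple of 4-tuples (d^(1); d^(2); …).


Interval decomposition of M: I[1,4]^2, I[3,4], I[4,4].
HN type (ℓ=3): μ^(1)=16; μ^(2)=-6; μ^(3)=-45/2

((0, 0, 3, 3); (0, 0, 0, 1); (2, 2, 0, 0))


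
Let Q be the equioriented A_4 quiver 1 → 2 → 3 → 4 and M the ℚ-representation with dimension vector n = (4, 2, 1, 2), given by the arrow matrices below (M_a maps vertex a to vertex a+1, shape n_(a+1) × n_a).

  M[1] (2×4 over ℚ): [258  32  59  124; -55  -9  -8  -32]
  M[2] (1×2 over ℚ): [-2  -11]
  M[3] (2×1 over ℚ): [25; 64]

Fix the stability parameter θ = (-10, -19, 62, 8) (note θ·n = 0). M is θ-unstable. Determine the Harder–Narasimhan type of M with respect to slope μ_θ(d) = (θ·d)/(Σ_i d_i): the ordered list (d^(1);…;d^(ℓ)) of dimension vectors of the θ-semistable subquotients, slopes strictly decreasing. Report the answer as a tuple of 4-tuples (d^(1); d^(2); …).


Via rank(M_{q-1}∘⋯∘M_p): M ≅ I[1,1]^2, I[1,2], I[1,4], I[4,4].
μ_θ-semistable layers: μ^(1)=35; μ^(2)=8; μ^(3)=-10; μ^(4)=-29/2

((0, 0, 1, 1); (0, 0, 0, 1); (2, 0, 0, 0); (2, 2, 0, 0))


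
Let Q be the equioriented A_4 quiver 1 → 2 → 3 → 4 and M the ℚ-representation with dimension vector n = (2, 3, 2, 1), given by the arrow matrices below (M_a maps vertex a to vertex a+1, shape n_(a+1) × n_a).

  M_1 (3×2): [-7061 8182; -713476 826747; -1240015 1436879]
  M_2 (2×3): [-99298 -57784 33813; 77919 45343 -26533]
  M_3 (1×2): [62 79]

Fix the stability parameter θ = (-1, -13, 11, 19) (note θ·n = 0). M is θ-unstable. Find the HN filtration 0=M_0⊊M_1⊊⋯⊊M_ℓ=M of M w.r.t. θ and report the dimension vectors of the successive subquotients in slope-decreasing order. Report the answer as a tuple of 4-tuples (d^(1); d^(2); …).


Interval decomposition of M: I[1,2], I[1,4], I[2,3].
HN type (ℓ=4): μ^(1)=19; μ^(2)=11; μ^(3)=-7; μ^(4)=-13

((0, 0, 0, 1); (0, 0, 2, 0); (2, 2, 0, 0); (0, 1, 0, 0))


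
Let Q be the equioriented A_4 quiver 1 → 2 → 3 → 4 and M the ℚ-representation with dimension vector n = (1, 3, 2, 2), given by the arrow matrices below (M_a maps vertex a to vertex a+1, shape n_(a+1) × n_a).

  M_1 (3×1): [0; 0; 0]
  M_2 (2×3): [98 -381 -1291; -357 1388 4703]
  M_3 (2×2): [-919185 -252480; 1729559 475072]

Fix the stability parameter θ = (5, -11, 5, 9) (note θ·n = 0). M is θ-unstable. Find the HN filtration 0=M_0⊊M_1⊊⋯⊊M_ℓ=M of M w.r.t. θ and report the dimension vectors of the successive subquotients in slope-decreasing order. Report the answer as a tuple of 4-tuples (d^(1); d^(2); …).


Barcode: M ≅ I[1,1], I[2,2], I[2,3], I[2,4], I[4,4]. HN layers by μ_θ (3 steps, strictly decreasing):
  μ^(1)=9; μ^(2)=5; μ^(3)=-11

((0, 0, 0, 2); (1, 0, 2, 0); (0, 3, 0, 0))


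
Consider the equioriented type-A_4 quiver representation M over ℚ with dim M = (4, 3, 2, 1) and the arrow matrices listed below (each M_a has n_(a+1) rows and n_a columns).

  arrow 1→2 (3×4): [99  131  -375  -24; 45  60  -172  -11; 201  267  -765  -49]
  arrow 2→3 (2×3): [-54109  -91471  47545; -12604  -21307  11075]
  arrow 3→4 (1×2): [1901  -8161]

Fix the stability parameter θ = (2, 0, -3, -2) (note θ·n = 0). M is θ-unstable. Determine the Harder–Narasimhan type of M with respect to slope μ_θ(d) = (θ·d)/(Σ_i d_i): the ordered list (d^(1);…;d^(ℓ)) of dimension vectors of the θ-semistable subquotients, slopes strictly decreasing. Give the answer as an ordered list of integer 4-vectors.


Interval decomposition of M: I[1,1], I[1,2], I[1,3], I[1,4].
HN type (ℓ=4): μ^(1)=2; μ^(2)=1; μ^(3)=-1/3; μ^(4)=-3/4

((1, 0, 0, 0); (1, 1, 0, 0); (1, 1, 1, 0); (1, 1, 1, 1))


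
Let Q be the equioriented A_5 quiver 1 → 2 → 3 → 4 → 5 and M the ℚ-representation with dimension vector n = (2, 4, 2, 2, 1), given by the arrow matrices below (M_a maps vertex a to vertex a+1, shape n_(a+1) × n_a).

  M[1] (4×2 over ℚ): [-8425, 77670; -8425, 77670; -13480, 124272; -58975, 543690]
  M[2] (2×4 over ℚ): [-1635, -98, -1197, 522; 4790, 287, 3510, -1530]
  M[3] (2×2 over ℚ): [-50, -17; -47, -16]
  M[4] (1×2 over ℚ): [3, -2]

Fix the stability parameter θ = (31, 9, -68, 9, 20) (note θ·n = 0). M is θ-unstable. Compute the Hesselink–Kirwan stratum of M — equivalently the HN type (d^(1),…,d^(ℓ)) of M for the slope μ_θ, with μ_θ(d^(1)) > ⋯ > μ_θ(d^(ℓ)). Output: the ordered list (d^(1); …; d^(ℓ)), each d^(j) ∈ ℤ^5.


Interval decomposition of M: I[1,1], I[1,5], I[2,2]^2, I[2,4].
HN type (ℓ=5): μ^(1)=31; μ^(2)=20; μ^(3)=9; μ^(4)=-28/3; μ^(5)=-59/2

((1, 0, 0, 0, 0); (0, 0, 0, 0, 1); (0, 2, 0, 2, 0); (1, 1, 1, 0, 0); (0, 1, 1, 0, 0))


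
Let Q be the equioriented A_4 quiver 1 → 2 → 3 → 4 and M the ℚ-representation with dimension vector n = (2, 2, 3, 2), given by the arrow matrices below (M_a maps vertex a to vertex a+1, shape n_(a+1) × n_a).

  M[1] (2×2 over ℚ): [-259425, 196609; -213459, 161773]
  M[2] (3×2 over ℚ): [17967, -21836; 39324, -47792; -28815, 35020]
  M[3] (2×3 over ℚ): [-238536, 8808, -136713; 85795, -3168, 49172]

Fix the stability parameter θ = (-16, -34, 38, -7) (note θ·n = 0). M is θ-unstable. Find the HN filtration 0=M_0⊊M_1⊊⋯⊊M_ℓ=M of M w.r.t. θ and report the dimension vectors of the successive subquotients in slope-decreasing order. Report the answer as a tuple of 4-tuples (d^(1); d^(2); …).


Interval decomposition of M: I[1,2], I[1,4], I[3,3], I[3,4].
HN type (ℓ=3): μ^(1)=38; μ^(2)=31/2; μ^(3)=-25

((0, 0, 1, 0); (0, 0, 2, 2); (2, 2, 0, 0))


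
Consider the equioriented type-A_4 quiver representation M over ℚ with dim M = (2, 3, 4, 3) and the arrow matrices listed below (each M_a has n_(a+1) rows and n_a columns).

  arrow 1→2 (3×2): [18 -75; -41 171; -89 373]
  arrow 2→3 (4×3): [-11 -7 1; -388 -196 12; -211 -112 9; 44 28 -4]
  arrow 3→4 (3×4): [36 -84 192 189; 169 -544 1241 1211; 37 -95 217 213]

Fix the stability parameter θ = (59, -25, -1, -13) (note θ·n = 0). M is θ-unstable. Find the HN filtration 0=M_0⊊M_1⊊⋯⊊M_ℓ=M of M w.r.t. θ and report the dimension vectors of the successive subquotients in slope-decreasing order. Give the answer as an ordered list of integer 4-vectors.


Via rank(M_{q-1}∘⋯∘M_p): M ≅ I[1,3], I[1,4], I[2,2], I[3,4]^2.
μ_θ-semistable layers: μ^(1)=11; μ^(2)=5; μ^(3)=-7; μ^(4)=-25

((1, 1, 1, 0); (1, 1, 1, 1); (0, 0, 2, 2); (0, 1, 0, 0))


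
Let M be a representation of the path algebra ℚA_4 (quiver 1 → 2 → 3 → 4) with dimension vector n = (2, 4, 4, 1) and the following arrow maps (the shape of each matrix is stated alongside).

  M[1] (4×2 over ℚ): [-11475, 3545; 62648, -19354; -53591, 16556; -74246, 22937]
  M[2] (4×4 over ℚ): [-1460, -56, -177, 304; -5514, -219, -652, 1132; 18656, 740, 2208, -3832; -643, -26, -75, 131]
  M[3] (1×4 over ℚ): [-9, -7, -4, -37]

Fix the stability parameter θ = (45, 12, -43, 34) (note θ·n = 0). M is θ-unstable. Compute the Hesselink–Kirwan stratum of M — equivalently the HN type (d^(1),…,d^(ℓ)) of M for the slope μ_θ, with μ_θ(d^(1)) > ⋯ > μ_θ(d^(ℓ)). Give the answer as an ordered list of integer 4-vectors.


Barcode: M ≅ I[1,2], I[1,4], I[2,3]^2, I[3,3]. HN layers by μ_θ (5 steps, strictly decreasing):
  μ^(1)=34; μ^(2)=57/2; μ^(3)=14/3; μ^(4)=-31/2; μ^(5)=-43

((0, 0, 0, 1); (1, 1, 0, 0); (1, 1, 1, 0); (0, 2, 2, 0); (0, 0, 1, 0))


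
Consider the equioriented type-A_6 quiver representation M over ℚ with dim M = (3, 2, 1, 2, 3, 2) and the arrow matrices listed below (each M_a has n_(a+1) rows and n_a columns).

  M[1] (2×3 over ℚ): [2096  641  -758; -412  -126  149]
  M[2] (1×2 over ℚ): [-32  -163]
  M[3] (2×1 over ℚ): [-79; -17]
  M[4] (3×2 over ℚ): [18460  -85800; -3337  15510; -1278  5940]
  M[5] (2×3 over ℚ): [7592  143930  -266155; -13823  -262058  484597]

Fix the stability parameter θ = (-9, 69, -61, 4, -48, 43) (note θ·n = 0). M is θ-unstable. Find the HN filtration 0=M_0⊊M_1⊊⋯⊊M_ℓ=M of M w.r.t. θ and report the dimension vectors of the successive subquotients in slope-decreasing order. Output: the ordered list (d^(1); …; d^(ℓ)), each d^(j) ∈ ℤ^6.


Interval decomposition of M: I[1,1], I[1,2], I[1,5], I[4,4], I[5,6]^2.
HN type (ℓ=5): μ^(1)=69; μ^(2)=43; μ^(3)=4; μ^(4)=-9; μ^(5)=-48

((0, 1, 0, 0, 0, 0); (0, 0, 0, 0, 0, 2); (0, 0, 0, 1, 0, 0); (3, 1, 1, 1, 1, 0); (0, 0, 0, 0, 2, 0))


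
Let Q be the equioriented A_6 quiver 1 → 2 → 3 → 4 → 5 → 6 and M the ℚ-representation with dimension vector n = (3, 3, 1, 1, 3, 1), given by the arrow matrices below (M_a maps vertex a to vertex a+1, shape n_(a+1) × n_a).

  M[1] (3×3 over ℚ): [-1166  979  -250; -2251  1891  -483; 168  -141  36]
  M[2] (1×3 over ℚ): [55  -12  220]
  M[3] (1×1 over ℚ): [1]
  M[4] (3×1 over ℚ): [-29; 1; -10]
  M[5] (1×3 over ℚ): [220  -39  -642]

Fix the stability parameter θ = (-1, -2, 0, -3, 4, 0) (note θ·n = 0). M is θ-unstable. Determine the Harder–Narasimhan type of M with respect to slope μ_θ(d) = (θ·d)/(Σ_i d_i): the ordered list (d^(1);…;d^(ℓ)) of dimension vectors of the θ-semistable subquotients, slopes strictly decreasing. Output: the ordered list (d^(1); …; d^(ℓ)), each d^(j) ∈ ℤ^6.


Via rank(M_{q-1}∘⋯∘M_p): M ≅ I[1,1], I[1,2], I[1,6], I[2,2], I[5,5]^2.
μ_θ-semistable layers: μ^(1)=4; μ^(2)=2; μ^(3)=-1; μ^(4)=-3/2; μ^(5)=-2

((0, 0, 0, 0, 2, 0); (0, 0, 0, 0, 1, 1); (1, 0, 0, 0, 0, 0); (2, 2, 1, 1, 0, 0); (0, 1, 0, 0, 0, 0))


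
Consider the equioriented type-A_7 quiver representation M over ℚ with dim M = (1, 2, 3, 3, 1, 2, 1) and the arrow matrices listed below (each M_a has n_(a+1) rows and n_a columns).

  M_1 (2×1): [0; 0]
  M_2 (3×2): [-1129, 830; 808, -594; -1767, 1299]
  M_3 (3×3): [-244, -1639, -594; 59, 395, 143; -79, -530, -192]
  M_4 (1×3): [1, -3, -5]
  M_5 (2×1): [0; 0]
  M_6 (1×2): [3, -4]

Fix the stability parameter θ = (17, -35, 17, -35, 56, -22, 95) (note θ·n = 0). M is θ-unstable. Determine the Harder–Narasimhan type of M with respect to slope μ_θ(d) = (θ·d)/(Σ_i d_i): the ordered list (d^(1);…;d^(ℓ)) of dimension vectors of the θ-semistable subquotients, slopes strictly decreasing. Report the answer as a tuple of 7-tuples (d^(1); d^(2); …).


Interval decomposition of M: I[1,1], I[2,4], I[2,5], I[3,4], I[6,6], I[6,7].
HN type (ℓ=6): μ^(1)=95; μ^(2)=56; μ^(3)=17; μ^(4)=-9; μ^(5)=-22; μ^(6)=-35

((0, 0, 0, 0, 0, 0, 1); (0, 0, 0, 0, 1, 0, 0); (1, 0, 0, 0, 0, 0, 0); (0, 0, 3, 3, 0, 0, 0); (0, 0, 0, 0, 0, 2, 0); (0, 2, 0, 0, 0, 0, 0))


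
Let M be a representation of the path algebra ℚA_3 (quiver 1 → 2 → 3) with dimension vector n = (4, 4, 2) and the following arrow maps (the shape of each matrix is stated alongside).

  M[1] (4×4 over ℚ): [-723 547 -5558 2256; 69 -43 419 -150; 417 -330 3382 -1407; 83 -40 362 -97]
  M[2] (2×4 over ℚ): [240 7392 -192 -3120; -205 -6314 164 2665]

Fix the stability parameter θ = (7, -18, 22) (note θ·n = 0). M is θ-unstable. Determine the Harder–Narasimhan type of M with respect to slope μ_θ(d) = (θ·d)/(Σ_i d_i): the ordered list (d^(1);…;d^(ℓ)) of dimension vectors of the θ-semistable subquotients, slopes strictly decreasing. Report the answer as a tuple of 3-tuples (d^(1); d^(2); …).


Interval decomposition of M: I[1,2]^3, I[1,3], I[3,3].
HN type (ℓ=2): μ^(1)=22; μ^(2)=-11/2

((0, 0, 2); (4, 4, 0))


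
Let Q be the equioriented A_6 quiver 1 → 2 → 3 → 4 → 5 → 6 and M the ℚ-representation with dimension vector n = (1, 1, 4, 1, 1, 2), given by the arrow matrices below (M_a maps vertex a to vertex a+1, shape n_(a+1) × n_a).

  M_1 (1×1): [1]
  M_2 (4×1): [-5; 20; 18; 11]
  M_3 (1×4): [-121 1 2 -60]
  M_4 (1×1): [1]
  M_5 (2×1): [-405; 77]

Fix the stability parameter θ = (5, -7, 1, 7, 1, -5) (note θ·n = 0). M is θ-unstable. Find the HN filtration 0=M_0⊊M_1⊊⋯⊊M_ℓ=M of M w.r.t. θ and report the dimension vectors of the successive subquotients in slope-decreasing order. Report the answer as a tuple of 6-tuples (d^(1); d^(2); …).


Via rank(M_{q-1}∘⋯∘M_p): M ≅ I[1,6], I[3,3]^3, I[6,6].
μ_θ-semistable layers: μ^(1)=1; μ^(2)=-1; μ^(3)=-5

((0, 0, 4, 1, 1, 1); (1, 1, 0, 0, 0, 0); (0, 0, 0, 0, 0, 1))


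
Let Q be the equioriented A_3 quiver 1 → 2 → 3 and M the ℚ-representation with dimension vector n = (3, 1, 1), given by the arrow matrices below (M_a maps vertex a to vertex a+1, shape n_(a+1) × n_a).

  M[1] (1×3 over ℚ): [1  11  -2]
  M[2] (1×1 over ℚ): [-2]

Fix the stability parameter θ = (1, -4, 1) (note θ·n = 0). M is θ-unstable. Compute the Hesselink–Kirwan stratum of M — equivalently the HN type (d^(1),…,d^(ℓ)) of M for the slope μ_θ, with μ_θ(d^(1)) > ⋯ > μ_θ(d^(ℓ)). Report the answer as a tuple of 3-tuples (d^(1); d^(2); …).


Barcode: M ≅ I[1,1]^2, I[1,3]. HN layers by μ_θ (2 steps, strictly decreasing):
  μ^(1)=1; μ^(2)=-3/2

((2, 0, 1); (1, 1, 0))


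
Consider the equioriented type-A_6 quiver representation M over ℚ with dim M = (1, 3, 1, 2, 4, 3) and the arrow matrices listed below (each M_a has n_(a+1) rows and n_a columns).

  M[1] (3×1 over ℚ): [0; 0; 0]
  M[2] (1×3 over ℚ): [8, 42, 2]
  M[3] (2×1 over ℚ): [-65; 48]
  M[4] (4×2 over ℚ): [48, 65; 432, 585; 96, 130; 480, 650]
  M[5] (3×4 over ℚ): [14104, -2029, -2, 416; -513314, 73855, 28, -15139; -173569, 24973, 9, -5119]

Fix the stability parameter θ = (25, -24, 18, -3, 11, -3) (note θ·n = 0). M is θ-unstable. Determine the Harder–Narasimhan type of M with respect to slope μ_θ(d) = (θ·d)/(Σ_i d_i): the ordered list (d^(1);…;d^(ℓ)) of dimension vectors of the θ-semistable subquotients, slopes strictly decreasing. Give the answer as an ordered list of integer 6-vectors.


Barcode: M ≅ I[1,1], I[2,2]^2, I[2,4], I[4,6], I[5,5], I[5,6]^2. HN layers by μ_θ (6 steps, strictly decreasing):
  μ^(1)=25; μ^(2)=11; μ^(3)=15/2; μ^(4)=4; μ^(5)=-3; μ^(6)=-24

((1, 0, 0, 0, 0, 0); (0, 0, 0, 0, 1, 0); (0, 0, 1, 1, 0, 0); (0, 0, 0, 0, 3, 3); (0, 0, 0, 1, 0, 0); (0, 3, 0, 0, 0, 0))


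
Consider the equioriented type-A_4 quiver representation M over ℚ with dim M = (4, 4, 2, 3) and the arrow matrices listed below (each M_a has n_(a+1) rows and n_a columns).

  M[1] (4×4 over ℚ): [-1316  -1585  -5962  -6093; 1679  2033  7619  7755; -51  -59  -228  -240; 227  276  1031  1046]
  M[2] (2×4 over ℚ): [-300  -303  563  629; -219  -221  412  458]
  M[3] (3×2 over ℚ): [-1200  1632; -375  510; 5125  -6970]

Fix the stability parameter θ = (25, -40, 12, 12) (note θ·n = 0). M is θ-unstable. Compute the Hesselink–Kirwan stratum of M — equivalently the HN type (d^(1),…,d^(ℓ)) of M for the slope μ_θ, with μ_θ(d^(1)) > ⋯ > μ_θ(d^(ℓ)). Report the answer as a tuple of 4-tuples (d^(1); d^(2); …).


Barcode: M ≅ I[1,2]^2, I[1,3], I[1,4], I[4,4]^2. HN layers by μ_θ (2 steps, strictly decreasing):
  μ^(1)=12; μ^(2)=-15/2

((0, 0, 2, 3); (4, 4, 0, 0))


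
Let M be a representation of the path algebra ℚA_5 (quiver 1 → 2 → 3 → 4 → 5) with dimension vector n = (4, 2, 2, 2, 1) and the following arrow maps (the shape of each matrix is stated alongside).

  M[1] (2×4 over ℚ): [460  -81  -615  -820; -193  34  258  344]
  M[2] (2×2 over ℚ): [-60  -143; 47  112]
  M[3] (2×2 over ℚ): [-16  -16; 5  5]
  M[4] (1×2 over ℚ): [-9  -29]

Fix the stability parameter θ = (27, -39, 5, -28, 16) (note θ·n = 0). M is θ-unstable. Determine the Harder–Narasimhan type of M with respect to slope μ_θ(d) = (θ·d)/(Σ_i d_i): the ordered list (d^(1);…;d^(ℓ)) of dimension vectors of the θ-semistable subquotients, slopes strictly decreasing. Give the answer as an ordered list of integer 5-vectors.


Via rank(M_{q-1}∘⋯∘M_p): M ≅ I[1,1]^2, I[1,3], I[1,5], I[4,4].
μ_θ-semistable layers: μ^(1)=27; μ^(2)=16; μ^(3)=5; μ^(4)=-6; μ^(5)=-35/4; μ^(6)=-28

((2, 0, 0, 0, 0); (0, 0, 0, 0, 1); (0, 0, 1, 0, 0); (1, 1, 0, 0, 0); (1, 1, 1, 1, 0); (0, 0, 0, 1, 0))


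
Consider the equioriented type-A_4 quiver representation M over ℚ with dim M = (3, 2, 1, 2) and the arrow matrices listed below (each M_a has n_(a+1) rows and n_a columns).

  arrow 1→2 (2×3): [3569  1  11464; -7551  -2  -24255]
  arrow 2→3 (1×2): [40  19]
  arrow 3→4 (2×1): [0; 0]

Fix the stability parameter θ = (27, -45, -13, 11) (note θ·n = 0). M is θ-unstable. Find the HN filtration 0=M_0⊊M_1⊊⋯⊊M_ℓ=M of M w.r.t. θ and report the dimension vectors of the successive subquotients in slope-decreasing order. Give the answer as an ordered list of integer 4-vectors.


Barcode: M ≅ I[1,1], I[1,2], I[1,3], I[4,4]^2. HN layers by μ_θ (4 steps, strictly decreasing):
  μ^(1)=27; μ^(2)=11; μ^(3)=-9; μ^(4)=-31/3

((1, 0, 0, 0); (0, 0, 0, 2); (1, 1, 0, 0); (1, 1, 1, 0))


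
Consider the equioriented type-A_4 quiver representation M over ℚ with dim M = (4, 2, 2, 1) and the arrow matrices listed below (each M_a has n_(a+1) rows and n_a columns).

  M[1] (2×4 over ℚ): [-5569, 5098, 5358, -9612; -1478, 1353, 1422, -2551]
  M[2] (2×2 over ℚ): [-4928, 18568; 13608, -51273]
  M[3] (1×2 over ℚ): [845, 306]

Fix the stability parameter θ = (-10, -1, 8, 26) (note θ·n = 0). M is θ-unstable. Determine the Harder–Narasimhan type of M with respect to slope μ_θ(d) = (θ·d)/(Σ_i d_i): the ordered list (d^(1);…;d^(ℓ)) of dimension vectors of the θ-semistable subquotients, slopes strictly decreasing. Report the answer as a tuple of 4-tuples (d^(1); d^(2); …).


Interval decomposition of M: I[1,1]^2, I[1,2], I[1,4], I[3,3].
HN type (ℓ=4): μ^(1)=26; μ^(2)=8; μ^(3)=-1; μ^(4)=-10

((0, 0, 0, 1); (0, 0, 2, 0); (0, 2, 0, 0); (4, 0, 0, 0))


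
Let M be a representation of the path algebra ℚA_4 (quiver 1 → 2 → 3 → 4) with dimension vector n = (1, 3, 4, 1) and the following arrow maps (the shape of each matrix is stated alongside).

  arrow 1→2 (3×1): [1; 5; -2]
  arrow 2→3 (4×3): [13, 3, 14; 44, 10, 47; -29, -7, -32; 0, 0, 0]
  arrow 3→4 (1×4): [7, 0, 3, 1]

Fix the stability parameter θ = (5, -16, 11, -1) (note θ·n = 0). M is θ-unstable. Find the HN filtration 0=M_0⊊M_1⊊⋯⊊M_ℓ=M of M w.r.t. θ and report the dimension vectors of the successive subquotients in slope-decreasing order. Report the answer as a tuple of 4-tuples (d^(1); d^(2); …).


Barcode: M ≅ I[1,2], I[2,3], I[2,4], I[3,3]^2. HN layers by μ_θ (4 steps, strictly decreasing):
  μ^(1)=11; μ^(2)=5; μ^(3)=-11/2; μ^(4)=-16

((0, 0, 3, 0); (0, 0, 1, 1); (1, 1, 0, 0); (0, 2, 0, 0))
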